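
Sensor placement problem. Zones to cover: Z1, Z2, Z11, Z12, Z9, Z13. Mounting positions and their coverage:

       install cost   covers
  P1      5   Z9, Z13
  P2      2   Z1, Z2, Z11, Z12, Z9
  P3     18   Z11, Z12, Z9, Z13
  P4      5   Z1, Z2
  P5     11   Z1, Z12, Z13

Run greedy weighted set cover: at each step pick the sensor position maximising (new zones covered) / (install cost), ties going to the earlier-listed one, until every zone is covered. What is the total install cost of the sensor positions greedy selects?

Pick 1: P2 adds 5 new (Z1, Z2, Z11, Z12, Z9) at install cost 2 (ratio 5/2).
Pick 2: P1 adds 1 new (Z13) at install cost 5 (ratio 1/5).
Greedy total install cost: 2 + 5 = 7.

7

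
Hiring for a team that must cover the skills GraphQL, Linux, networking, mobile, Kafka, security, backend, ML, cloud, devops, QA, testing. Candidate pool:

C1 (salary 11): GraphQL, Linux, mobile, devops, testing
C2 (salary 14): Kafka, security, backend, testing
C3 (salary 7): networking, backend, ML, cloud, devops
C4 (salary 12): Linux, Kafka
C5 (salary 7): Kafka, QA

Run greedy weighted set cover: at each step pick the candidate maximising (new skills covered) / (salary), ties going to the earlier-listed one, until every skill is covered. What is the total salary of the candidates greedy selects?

39

Pick 1: C3 adds 5 new (networking, backend, ML, cloud, devops) at salary 7 (ratio 5/7).
Pick 2: C1 adds 4 new (GraphQL, Linux, mobile, testing) at salary 11 (ratio 4/11).
Pick 3: C5 adds 2 new (Kafka, QA) at salary 7 (ratio 2/7).
Pick 4: C2 adds 1 new (security) at salary 14 (ratio 1/14).
Greedy total salary: 7 + 11 + 7 + 14 = 39.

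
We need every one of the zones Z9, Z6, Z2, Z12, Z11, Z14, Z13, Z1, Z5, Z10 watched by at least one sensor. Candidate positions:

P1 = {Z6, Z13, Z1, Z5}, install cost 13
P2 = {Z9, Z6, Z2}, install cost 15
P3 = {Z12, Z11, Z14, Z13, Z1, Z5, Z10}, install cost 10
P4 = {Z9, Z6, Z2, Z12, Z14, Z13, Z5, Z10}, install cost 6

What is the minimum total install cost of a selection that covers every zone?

P3, P4 cover every zone at install cost 10 + 6 = 16.
Any cover uses at least 2 sensor positions; among all covering selections none totals below 16.

16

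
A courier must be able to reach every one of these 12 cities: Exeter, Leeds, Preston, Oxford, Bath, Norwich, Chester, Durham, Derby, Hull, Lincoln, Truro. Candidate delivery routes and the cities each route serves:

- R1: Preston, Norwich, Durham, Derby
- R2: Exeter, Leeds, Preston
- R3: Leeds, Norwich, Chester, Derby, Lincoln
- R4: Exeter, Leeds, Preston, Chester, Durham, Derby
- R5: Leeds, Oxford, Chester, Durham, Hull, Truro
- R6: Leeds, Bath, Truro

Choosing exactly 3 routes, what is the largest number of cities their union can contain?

Choosing R2, R3, R5 covers {Exeter, Leeds, Preston, Oxford, Norwich, Chester, Durham, Derby, Hull, Lincoln, Truro} — 11 cities.
No choice of 3 routes does better; here Bath is left uncovered.

11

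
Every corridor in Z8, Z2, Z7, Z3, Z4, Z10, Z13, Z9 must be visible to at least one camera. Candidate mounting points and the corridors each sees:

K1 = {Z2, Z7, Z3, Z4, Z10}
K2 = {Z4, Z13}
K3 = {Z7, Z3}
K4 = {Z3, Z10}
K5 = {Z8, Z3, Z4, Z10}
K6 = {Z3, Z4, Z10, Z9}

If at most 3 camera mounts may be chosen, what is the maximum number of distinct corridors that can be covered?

Choosing K1, K2, K5 covers {Z8, Z2, Z7, Z3, Z4, Z10, Z13} — 7 corridors.
No choice of 3 camera mounts does better; here Z9 is left uncovered.

7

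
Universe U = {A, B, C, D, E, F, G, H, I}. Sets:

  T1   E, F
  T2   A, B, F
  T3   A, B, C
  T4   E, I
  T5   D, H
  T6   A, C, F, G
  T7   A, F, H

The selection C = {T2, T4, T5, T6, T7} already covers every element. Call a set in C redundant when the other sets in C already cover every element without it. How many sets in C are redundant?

Drop T2: B uncovered — not redundant.
Drop T4: E, I uncovered — not redundant.
Drop T5: D uncovered — not redundant.
Drop T6: C, G uncovered — not redundant.
Drop T7: the rest still cover every element — redundant.
1 redundant: T7.

1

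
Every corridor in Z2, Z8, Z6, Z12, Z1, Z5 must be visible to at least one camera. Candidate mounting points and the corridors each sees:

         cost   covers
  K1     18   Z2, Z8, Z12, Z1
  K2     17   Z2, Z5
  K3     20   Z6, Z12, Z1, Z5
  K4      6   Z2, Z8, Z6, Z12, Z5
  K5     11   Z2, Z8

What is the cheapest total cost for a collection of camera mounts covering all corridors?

24

K1, K4 cover every corridor at cost 18 + 6 = 24.
Any cover uses at least 2 camera mounts; among all covering selections none totals below 24.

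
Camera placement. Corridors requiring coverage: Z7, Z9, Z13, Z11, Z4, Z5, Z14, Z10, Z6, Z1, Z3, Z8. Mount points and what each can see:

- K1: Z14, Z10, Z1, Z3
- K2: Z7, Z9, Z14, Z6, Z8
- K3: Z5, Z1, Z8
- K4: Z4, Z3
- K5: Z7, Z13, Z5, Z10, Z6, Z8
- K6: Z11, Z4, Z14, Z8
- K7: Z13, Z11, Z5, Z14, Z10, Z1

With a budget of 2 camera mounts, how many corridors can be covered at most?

Choosing K2, K7 covers {Z7, Z9, Z13, Z11, Z5, Z14, Z10, Z6, Z1, Z8} — 10 corridors.
No choice of 2 camera mounts does better; here Z4, Z3 are left uncovered.

10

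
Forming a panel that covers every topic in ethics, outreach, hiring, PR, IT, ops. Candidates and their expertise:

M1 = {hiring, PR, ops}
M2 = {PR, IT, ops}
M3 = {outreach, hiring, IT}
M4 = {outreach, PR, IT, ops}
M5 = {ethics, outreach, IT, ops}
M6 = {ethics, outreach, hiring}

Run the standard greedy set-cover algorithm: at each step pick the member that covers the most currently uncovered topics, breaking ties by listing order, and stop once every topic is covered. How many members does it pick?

Pick 1: M4 covers 4 new topics (outreach, PR, IT, ops).
Pick 2: M6 covers 2 new topics (ethics, hiring).
Greedy uses 2 members.

2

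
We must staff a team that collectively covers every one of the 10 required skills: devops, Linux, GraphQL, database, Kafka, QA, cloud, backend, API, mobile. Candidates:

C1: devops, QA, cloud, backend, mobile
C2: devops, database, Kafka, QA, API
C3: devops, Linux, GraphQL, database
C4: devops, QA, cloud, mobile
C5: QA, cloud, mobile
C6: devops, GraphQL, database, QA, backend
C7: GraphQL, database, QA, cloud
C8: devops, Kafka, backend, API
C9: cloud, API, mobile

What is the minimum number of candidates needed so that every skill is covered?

3

C1, C2, C3 together cover {devops, Linux, GraphQL, database, Kafka, QA, cloud, backend, API, mobile} — every skill.
No 2 of the 9 candidates cover everything (all 36 pairs fall short), so 3 is minimum.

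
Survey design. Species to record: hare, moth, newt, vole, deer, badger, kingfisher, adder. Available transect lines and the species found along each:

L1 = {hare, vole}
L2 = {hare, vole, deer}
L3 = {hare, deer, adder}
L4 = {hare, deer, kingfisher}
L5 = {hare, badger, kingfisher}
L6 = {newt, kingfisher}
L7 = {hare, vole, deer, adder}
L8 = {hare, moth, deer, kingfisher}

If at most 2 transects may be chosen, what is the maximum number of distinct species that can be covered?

Choosing L5, L7 covers {hare, vole, deer, badger, kingfisher, adder} — 6 species.
No choice of 2 transects does better; here moth, newt are left uncovered.

6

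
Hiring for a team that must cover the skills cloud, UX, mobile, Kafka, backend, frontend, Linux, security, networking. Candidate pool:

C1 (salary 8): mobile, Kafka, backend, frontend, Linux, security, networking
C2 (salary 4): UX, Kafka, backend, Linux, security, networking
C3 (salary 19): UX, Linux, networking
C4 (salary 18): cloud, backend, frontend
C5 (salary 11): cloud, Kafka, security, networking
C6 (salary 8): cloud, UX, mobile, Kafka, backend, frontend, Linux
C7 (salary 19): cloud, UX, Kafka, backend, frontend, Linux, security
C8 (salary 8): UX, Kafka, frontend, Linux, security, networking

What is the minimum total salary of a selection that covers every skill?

12

C2, C6 cover every skill at salary 4 + 8 = 12.
Any cover uses at least 2 candidates; among all covering selections none totals below 12.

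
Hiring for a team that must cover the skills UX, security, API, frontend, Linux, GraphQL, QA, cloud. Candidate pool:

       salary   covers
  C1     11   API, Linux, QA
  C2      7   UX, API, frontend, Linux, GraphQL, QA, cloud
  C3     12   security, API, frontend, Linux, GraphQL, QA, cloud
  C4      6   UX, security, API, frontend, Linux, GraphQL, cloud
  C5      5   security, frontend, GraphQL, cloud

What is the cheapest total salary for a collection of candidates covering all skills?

12

C2, C5 cover every skill at salary 7 + 5 = 12.
Any cover uses at least 2 candidates; among all covering selections none totals below 12.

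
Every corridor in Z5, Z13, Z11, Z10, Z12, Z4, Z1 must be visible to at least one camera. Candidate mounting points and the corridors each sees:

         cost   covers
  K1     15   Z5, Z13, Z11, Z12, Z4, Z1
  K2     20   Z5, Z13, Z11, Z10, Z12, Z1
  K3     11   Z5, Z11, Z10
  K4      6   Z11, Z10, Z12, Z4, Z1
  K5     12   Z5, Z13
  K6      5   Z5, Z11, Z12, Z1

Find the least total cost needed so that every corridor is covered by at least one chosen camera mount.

K4, K5 cover every corridor at cost 6 + 12 = 18.
Any cover uses at least 2 camera mounts; among all covering selections none totals below 18.
Greedy by coverage-per-cost would pick K4, K6, K5 for 23 — worse than the optimum 18.

18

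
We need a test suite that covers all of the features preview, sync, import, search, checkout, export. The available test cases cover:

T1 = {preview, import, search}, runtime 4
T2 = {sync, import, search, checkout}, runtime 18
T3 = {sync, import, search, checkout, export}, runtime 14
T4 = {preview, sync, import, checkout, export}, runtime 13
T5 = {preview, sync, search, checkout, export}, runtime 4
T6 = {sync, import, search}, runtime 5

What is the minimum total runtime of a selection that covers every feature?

T1, T5 cover every feature at runtime 4 + 4 = 8.
Any cover uses at least 2 test cases; among all covering selections none totals below 8.

8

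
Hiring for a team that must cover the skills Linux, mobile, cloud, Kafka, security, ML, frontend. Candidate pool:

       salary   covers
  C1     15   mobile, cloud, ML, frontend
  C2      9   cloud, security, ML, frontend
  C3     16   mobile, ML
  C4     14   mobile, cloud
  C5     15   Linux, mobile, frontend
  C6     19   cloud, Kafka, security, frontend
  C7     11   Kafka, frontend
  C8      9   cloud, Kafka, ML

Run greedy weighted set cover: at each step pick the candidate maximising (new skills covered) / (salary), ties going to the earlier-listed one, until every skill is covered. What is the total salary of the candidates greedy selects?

Pick 1: C2 adds 4 new (cloud, security, ML, frontend) at salary 9 (ratio 4/9).
Pick 2: C5 adds 2 new (Linux, mobile) at salary 15 (ratio 2/15).
Pick 3: C8 adds 1 new (Kafka) at salary 9 (ratio 1/9).
Greedy total salary: 9 + 15 + 9 = 33.

33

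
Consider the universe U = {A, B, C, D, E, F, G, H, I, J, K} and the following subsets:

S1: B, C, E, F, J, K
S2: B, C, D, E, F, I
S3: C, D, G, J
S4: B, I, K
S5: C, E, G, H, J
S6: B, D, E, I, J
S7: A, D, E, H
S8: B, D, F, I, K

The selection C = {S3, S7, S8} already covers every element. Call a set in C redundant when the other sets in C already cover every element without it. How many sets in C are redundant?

Drop S3: C, G, J uncovered — not redundant.
Drop S7: A, E, H uncovered — not redundant.
Drop S8: B, F, I, K uncovered — not redundant.
None of the sets in C is redundant.

0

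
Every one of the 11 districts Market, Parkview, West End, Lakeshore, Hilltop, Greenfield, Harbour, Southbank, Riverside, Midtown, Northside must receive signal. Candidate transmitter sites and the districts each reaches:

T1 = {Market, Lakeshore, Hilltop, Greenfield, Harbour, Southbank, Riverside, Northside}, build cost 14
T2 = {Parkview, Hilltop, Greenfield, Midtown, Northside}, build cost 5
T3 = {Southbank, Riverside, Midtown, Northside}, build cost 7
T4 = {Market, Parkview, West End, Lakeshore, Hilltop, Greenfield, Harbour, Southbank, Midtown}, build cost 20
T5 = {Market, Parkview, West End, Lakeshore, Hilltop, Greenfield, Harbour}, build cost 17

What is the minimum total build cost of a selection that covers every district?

T3, T5 cover every district at build cost 7 + 17 = 24.
Any cover uses at least 2 transmitter sites; among all covering selections none totals below 24.
Greedy by coverage-per-build cost would pick T2, T1, T5 for 36 — worse than the optimum 24.

24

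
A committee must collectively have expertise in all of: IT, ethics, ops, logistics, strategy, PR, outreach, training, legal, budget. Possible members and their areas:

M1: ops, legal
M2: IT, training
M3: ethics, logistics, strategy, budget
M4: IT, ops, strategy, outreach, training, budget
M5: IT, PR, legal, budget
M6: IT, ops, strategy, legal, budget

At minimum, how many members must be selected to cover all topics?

3

M3, M4, M5 together cover {IT, ethics, ops, logistics, strategy, PR, outreach, training, legal, budget} — every topic.
No 2 of the 6 members cover everything (all 15 pairs fall short), so 3 is minimum.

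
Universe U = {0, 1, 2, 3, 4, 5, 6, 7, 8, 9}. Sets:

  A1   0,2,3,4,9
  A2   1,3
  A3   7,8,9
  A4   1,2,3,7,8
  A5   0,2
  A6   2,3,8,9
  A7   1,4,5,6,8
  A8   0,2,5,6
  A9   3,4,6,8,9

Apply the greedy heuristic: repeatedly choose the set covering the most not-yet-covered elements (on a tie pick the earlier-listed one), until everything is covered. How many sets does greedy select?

Pick 1: A1 covers 5 new elements (0, 2, 3, 4, 9).
Pick 2: A7 covers 4 new elements (1, 5, 6, 8).
Pick 3: A3 covers 1 new elements (7).
Greedy uses 3 sets.

3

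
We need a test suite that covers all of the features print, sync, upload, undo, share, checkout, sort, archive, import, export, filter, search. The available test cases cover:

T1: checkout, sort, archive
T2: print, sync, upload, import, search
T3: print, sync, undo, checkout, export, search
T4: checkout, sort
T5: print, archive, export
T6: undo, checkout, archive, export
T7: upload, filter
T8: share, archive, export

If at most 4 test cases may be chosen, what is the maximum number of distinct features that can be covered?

Choosing T1, T2, T3, T7 covers {print, sync, upload, undo, checkout, sort, archive, import, export, filter, search} — 11 features.
No choice of 4 test cases does better; here share is left uncovered.

11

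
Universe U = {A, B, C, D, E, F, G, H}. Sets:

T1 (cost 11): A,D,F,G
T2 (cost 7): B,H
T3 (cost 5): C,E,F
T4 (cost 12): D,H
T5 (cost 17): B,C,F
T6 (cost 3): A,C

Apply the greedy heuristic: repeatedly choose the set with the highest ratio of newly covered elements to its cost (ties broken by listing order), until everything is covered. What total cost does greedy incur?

26

Pick 1: T6 adds 2 new (A, C) at cost 3 (ratio 2/3).
Pick 2: T3 adds 2 new (E, F) at cost 5 (ratio 2/5).
Pick 3: T2 adds 2 new (B, H) at cost 7 (ratio 2/7).
Pick 4: T1 adds 2 new (D, G) at cost 11 (ratio 2/11).
Greedy total cost: 3 + 5 + 7 + 11 = 26. (The true optimum is 23, so greedy overshoots here.)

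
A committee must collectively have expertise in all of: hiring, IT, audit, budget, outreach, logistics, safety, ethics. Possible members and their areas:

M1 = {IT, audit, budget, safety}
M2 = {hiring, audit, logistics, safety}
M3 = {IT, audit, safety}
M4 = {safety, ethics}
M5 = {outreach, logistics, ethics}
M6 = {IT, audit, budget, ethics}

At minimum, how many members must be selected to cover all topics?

3

M1, M2, M5 together cover {hiring, IT, audit, budget, outreach, logistics, safety, ethics} — every topic.
No 2 of the 6 members cover everything (all 15 pairs fall short), so 3 is minimum.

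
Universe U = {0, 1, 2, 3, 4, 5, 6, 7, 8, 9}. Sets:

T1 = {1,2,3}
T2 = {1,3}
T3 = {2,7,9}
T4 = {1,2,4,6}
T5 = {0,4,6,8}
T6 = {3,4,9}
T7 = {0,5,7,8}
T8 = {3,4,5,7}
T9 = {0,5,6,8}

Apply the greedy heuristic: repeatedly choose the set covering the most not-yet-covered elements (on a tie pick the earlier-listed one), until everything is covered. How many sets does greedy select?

3

Pick 1: T4 covers 4 new elements (1, 2, 4, 6).
Pick 2: T7 covers 4 new elements (0, 5, 7, 8).
Pick 3: T6 covers 2 new elements (3, 9).
Greedy uses 3 sets.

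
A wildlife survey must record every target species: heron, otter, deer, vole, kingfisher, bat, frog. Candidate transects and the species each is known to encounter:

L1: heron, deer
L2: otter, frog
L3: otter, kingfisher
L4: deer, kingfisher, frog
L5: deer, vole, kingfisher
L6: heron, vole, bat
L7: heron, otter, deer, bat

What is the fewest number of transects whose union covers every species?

L2, L4, L6 together cover {heron, otter, deer, vole, kingfisher, bat, frog} — every species.
No 2 of the 7 transects cover everything (all 21 pairs fall short), so 3 is minimum.

3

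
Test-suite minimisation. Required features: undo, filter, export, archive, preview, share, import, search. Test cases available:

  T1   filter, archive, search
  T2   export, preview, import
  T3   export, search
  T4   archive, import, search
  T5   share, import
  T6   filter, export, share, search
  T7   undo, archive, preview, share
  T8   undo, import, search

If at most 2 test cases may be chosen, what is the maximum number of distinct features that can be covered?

Choosing T6, T7 covers {undo, filter, export, archive, preview, share, search} — 7 features.
No choice of 2 test cases does better; here import is left uncovered.

7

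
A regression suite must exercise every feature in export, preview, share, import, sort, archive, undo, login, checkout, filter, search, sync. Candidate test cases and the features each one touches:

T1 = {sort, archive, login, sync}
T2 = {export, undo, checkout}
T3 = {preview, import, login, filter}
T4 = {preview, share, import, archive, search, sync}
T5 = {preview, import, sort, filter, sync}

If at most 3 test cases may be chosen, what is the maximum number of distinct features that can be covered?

Choosing T1, T2, T4 covers {export, preview, share, import, sort, archive, undo, login, checkout, search, sync} — 11 features.
No choice of 3 test cases does better; here filter is left uncovered.

11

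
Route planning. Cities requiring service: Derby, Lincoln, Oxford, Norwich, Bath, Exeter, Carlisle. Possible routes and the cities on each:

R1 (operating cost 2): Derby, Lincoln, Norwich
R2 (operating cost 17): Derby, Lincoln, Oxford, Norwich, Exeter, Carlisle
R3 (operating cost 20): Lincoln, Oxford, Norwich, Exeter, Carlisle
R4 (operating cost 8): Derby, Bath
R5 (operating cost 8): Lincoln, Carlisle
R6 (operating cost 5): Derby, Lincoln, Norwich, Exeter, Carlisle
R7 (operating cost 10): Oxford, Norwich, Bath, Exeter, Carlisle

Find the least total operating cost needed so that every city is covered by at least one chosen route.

R1, R7 cover every city at operating cost 2 + 10 = 12.
Any cover uses at least 2 routes; among all covering selections none totals below 12.
Greedy by coverage-per-operating cost would pick R1, R6, R7 for 17 — worse than the optimum 12.

12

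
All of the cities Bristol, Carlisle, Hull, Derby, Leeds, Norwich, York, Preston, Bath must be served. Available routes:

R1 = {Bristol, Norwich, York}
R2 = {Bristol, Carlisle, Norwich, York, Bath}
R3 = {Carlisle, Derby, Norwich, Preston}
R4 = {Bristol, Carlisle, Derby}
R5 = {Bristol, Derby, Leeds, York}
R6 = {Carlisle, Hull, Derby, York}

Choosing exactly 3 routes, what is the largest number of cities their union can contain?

8

Choosing R2, R3, R5 covers {Bristol, Carlisle, Derby, Leeds, Norwich, York, Preston, Bath} — 8 cities.
No choice of 3 routes does better; here Hull is left uncovered.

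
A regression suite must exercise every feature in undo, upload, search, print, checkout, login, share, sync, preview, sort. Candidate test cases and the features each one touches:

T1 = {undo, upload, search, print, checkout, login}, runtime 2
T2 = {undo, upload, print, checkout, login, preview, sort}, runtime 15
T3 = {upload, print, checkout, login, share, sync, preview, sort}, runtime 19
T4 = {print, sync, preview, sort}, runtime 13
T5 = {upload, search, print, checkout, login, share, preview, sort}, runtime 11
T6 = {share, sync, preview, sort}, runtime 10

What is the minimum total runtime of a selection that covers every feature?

T1, T6 cover every feature at runtime 2 + 10 = 12.
Any cover uses at least 2 test cases; among all covering selections none totals below 12.

12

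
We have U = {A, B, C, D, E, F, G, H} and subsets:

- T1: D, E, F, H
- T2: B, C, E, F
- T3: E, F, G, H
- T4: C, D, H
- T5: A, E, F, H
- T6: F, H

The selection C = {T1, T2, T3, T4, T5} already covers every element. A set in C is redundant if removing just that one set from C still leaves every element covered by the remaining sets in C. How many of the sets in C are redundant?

Drop T1: the rest still cover every element — redundant.
Drop T2: B uncovered — not redundant.
Drop T3: G uncovered — not redundant.
Drop T4: the rest still cover every element — redundant.
Drop T5: A uncovered — not redundant.
2 redundant: T1, T4.

2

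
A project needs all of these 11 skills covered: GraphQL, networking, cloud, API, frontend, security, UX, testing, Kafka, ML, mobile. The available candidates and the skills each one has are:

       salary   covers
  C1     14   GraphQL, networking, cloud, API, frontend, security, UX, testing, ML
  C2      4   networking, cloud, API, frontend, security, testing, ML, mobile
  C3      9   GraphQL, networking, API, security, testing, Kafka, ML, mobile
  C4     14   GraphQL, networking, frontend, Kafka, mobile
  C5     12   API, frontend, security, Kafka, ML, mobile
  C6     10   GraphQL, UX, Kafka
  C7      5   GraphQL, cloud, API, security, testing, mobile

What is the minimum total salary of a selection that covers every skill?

14

C2, C6 cover every skill at salary 4 + 10 = 14.
Any cover uses at least 2 candidates; among all covering selections none totals below 14.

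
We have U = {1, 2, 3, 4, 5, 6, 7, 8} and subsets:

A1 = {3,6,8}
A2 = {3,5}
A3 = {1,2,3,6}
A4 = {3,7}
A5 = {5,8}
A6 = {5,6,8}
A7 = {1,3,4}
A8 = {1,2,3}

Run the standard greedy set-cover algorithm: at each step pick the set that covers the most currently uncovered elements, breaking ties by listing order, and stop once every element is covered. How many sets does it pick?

4

Pick 1: A3 covers 4 new elements (1, 2, 3, 6).
Pick 2: A5 covers 2 new elements (5, 8).
Pick 3: A4 covers 1 new elements (7).
Pick 4: A7 covers 1 new elements (4).
Greedy uses 4 sets.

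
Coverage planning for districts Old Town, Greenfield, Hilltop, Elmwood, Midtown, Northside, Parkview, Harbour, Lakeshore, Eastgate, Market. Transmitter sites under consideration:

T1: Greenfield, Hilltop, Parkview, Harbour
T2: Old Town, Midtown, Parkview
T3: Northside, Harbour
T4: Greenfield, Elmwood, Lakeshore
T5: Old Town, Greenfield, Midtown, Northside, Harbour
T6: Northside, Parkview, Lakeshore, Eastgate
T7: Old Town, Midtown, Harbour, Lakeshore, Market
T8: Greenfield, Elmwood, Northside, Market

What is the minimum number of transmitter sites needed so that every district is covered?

4

T1, T2, T6, T8 together cover {Old Town, Greenfield, Hilltop, Elmwood, Midtown, Northside, Parkview, Harbour, Lakeshore, Eastgate, Market} — every district.
No 3 of the 8 transmitter sites cover everything (all 56 triples fall short), so 4 is minimum.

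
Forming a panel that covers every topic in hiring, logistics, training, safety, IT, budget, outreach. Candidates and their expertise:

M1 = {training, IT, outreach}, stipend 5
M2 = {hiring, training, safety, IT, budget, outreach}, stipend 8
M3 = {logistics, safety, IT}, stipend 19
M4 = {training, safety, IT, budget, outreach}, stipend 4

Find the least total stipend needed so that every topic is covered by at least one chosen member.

27

M2, M3 cover every topic at stipend 8 + 19 = 27.
Any cover uses at least 2 members; among all covering selections none totals below 27.
Greedy by coverage-per-stipend would pick M4, M2, M3 for 31 — worse than the optimum 27.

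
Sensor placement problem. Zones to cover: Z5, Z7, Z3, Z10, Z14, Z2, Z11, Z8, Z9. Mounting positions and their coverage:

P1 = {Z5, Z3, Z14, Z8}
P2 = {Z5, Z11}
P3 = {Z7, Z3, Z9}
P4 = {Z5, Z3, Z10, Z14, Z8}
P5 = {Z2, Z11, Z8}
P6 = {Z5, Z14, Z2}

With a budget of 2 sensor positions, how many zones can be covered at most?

7

Choosing P3, P4 covers {Z5, Z7, Z3, Z10, Z14, Z8, Z9} — 7 zones.
No choice of 2 sensor positions does better; here Z2, Z11 are left uncovered.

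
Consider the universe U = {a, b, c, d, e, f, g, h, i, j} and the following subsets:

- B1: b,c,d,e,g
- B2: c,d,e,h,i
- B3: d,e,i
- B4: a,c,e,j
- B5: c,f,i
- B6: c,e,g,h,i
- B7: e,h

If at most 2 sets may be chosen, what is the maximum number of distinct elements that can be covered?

Choosing B1, B2 covers {b, c, d, e, g, h, i} — 7 elements.
No choice of 2 sets does better; here a, f, j are left uncovered.

7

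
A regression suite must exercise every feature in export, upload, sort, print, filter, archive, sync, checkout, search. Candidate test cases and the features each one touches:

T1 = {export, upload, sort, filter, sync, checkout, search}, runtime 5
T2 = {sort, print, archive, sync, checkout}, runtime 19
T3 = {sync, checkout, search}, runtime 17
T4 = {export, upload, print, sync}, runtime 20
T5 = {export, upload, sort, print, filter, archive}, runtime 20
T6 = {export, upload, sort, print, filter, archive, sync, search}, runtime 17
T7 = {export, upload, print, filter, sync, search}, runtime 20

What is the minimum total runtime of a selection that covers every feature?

22

T1, T6 cover every feature at runtime 5 + 17 = 22.
Any cover uses at least 2 test cases; among all covering selections none totals below 22.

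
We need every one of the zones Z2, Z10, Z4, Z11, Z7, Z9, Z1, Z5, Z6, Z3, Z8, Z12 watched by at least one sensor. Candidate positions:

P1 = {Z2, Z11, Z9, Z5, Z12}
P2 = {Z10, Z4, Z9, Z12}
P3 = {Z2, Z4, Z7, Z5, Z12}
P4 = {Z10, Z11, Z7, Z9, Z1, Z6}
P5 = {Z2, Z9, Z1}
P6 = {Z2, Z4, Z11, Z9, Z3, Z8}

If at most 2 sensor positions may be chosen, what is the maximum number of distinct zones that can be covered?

10

Choosing P3, P4 covers {Z2, Z10, Z4, Z11, Z7, Z9, Z1, Z5, Z6, Z12} — 10 zones.
No choice of 2 sensor positions does better; here Z3, Z8 are left uncovered.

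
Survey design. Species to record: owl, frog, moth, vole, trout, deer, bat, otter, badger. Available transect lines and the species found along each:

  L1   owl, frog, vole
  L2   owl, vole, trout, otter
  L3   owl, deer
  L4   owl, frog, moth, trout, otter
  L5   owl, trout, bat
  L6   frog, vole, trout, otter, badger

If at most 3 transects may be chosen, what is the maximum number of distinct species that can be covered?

Choosing L3, L4, L6 covers {owl, frog, moth, vole, trout, deer, otter, badger} — 8 species.
No choice of 3 transects does better; here bat is left uncovered.

8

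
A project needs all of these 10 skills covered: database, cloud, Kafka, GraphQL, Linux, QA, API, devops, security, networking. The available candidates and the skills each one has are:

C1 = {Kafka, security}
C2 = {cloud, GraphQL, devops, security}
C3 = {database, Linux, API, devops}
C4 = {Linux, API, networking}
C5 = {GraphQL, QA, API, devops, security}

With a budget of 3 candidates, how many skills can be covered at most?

8

Choosing C1, C2, C3 covers {database, cloud, Kafka, GraphQL, Linux, API, devops, security} — 8 skills.
No choice of 3 candidates does better; here QA, networking are left uncovered.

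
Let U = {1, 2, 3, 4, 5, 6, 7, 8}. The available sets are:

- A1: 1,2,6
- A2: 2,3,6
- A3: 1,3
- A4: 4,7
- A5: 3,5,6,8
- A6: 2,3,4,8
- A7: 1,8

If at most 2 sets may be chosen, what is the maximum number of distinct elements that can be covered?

6

Choosing A1, A5 covers {1, 2, 3, 5, 6, 8} — 6 elements.
No choice of 2 sets does better; here 4, 7 are left uncovered.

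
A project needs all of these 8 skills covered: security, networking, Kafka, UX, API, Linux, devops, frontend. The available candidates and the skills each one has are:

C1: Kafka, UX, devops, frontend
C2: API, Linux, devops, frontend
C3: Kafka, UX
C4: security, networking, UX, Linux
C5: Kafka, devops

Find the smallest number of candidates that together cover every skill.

3

C1, C2, C4 together cover {security, networking, Kafka, UX, API, Linux, devops, frontend} — every skill.
No 2 of the 5 candidates cover everything (all 10 pairs fall short), so 3 is minimum.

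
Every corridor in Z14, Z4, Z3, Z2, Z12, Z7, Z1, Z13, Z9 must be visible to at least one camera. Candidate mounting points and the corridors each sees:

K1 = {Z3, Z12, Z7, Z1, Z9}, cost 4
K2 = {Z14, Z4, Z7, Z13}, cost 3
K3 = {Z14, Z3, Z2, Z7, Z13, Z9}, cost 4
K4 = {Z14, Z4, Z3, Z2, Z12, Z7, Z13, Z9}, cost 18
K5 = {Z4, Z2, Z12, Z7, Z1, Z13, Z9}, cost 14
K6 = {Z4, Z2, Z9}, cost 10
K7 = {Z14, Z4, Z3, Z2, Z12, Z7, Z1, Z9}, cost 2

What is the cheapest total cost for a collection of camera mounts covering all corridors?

K2, K7 cover every corridor at cost 3 + 2 = 5.
Any cover uses at least 2 camera mounts; among all covering selections none totals below 5.

5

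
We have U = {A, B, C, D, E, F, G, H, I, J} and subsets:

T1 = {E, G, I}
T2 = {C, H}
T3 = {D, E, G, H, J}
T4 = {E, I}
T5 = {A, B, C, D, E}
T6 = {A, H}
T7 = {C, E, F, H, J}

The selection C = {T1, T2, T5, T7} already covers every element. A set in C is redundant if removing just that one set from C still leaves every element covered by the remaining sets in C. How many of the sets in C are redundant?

Drop T1: G, I uncovered — not redundant.
Drop T2: the rest still cover every element — redundant.
Drop T5: A, B, D uncovered — not redundant.
Drop T7: F, J uncovered — not redundant.
1 redundant: T2.

1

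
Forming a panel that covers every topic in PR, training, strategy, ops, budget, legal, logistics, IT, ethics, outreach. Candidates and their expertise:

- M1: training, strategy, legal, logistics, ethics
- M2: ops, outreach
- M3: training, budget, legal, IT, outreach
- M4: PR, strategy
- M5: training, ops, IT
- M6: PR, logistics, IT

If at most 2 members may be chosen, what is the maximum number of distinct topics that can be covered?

Choosing M1, M3 covers {training, strategy, budget, legal, logistics, IT, ethics, outreach} — 8 topics.
No choice of 2 members does better; here PR, ops are left uncovered.

8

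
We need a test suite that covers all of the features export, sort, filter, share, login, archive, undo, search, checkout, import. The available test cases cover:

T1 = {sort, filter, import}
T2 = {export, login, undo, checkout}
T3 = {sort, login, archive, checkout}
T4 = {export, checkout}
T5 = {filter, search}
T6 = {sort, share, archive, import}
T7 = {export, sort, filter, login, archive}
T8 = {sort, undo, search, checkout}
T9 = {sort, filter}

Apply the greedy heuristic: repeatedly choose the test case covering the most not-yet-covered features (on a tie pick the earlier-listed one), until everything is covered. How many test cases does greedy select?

Pick 1: T7 covers 5 new features (export, sort, filter, login, archive).
Pick 2: T8 covers 3 new features (undo, search, checkout).
Pick 3: T6 covers 2 new features (share, import).
Greedy uses 3 test cases.

3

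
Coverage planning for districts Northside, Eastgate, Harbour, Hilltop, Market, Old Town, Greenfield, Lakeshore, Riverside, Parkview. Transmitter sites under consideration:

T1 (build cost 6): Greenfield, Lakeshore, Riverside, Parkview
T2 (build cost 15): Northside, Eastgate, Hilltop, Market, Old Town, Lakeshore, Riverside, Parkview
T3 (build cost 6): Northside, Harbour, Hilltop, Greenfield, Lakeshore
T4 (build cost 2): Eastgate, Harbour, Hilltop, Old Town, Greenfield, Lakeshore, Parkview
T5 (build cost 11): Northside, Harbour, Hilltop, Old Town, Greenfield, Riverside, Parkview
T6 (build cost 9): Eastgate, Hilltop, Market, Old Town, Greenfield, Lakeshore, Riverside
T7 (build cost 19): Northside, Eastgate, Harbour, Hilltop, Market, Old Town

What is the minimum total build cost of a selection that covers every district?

T2, T4 cover every district at build cost 15 + 2 = 17.
Any cover uses at least 2 transmitter sites; among all covering selections none totals below 17.

17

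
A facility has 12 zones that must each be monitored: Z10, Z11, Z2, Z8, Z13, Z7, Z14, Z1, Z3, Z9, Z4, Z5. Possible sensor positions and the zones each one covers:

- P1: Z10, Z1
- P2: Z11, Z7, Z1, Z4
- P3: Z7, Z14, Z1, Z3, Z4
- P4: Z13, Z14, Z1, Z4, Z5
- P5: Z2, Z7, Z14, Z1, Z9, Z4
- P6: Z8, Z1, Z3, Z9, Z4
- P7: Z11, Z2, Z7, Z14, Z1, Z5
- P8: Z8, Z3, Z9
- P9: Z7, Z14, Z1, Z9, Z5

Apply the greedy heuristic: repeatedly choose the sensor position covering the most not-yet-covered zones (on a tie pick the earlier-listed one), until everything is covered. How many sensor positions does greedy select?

Pick 1: P5 covers 6 new zones (Z2, Z7, Z14, Z1, Z9, Z4).
Pick 2: P4 covers 2 new zones (Z13, Z5).
Pick 3: P6 covers 2 new zones (Z8, Z3).
Pick 4: P1 covers 1 new zones (Z10).
Pick 5: P2 covers 1 new zones (Z11).
Greedy uses 5 sensor positions. (The true minimum is 4.)

5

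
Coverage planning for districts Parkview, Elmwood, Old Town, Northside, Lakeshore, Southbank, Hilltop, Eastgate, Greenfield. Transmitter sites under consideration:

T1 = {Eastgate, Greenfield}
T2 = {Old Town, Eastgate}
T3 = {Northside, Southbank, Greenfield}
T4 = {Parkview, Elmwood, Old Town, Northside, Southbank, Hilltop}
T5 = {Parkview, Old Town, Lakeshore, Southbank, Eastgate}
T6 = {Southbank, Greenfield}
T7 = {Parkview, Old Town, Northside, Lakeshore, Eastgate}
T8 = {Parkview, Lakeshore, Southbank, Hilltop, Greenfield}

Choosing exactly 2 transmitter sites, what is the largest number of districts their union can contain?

8

Choosing T1, T4 covers {Parkview, Elmwood, Old Town, Northside, Southbank, Hilltop, Eastgate, Greenfield} — 8 districts.
No choice of 2 transmitter sites does better; here Lakeshore is left uncovered.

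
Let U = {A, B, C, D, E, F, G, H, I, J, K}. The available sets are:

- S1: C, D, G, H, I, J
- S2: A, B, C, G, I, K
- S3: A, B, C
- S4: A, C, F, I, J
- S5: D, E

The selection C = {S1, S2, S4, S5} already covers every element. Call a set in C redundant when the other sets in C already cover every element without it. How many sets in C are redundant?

Drop S1: H uncovered — not redundant.
Drop S2: B, K uncovered — not redundant.
Drop S4: F uncovered — not redundant.
Drop S5: E uncovered — not redundant.
None of the sets in C is redundant.

0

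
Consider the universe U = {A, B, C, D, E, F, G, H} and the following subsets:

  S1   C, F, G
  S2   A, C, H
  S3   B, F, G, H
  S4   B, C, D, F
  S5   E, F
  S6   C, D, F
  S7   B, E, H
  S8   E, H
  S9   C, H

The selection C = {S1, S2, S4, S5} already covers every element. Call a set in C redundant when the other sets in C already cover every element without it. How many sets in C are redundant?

0

Drop S1: G uncovered — not redundant.
Drop S2: A, H uncovered — not redundant.
Drop S4: B, D uncovered — not redundant.
Drop S5: E uncovered — not redundant.
None of the sets in C is redundant.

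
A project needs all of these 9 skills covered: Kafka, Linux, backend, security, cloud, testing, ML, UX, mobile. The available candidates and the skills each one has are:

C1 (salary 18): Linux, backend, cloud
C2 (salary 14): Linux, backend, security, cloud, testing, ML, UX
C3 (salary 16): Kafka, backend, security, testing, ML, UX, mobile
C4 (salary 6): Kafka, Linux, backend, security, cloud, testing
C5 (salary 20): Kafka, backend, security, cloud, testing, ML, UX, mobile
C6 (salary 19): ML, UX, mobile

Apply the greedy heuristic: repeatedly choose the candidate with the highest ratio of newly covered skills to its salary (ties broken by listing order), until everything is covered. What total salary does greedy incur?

22

Pick 1: C4 adds 6 new (Kafka, Linux, backend, security, cloud, testing) at salary 6 (ratio 6/6).
Pick 2: C3 adds 3 new (ML, UX, mobile) at salary 16 (ratio 3/16).
Greedy total salary: 6 + 16 = 22.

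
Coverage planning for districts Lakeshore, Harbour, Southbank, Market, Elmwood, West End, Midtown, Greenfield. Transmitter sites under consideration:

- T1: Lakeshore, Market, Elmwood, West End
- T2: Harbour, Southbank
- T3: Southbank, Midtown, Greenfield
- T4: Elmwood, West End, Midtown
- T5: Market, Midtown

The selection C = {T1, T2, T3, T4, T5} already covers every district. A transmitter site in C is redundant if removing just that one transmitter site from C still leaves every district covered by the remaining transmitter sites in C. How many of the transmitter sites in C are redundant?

Drop T1: Lakeshore uncovered — not redundant.
Drop T2: Harbour uncovered — not redundant.
Drop T3: Greenfield uncovered — not redundant.
Drop T4: the rest still cover every district — redundant.
Drop T5: the rest still cover every district — redundant.
2 redundant: T4, T5.

2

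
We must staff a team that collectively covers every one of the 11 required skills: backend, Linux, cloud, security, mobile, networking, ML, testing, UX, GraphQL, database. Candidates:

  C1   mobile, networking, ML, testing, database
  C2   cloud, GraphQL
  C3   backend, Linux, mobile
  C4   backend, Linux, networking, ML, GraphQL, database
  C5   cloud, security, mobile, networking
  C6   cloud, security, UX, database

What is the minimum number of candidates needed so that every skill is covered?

3

C1, C4, C6 together cover {backend, Linux, cloud, security, mobile, networking, ML, testing, UX, GraphQL, database} — every skill.
No 2 of the 6 candidates cover everything (all 15 pairs fall short), so 3 is minimum.
Greedy (largest uncovered first) would take C4, C5, C1, C6 — 4 candidates — but 3 suffice.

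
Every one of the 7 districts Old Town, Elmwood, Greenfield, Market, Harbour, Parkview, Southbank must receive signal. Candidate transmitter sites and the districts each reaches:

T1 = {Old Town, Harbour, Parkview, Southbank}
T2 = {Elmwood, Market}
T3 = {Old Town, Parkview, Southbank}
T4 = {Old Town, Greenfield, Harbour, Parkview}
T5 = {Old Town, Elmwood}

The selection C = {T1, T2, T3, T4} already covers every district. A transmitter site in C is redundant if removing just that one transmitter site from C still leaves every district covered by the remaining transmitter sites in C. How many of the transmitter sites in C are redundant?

Drop T1: the rest still cover every district — redundant.
Drop T2: Elmwood, Market uncovered — not redundant.
Drop T3: the rest still cover every district — redundant.
Drop T4: Greenfield uncovered — not redundant.
2 redundant: T1, T3.

2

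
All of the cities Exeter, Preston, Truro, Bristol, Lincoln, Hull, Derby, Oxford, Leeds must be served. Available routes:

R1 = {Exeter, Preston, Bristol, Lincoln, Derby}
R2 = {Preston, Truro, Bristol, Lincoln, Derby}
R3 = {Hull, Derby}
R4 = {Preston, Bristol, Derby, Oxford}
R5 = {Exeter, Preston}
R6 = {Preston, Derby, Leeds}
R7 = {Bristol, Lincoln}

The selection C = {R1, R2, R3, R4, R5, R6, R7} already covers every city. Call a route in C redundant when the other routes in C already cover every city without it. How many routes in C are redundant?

Drop R1: the rest still cover every city — redundant.
Drop R2: Truro uncovered — not redundant.
Drop R3: Hull uncovered — not redundant.
Drop R4: Oxford uncovered — not redundant.
Drop R5: the rest still cover every city — redundant.
Drop R6: Leeds uncovered — not redundant.
Drop R7: the rest still cover every city — redundant.
3 redundant: R1, R5, R7.

3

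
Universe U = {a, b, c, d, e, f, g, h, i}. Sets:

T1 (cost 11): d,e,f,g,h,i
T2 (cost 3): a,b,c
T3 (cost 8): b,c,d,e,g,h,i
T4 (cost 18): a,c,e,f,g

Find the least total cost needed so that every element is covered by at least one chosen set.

14

T1, T2 cover every element at cost 11 + 3 = 14.
Any cover uses at least 2 sets; among all covering selections none totals below 14.
Greedy by coverage-per-cost would pick T2, T3, T1 for 22 — worse than the optimum 14.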